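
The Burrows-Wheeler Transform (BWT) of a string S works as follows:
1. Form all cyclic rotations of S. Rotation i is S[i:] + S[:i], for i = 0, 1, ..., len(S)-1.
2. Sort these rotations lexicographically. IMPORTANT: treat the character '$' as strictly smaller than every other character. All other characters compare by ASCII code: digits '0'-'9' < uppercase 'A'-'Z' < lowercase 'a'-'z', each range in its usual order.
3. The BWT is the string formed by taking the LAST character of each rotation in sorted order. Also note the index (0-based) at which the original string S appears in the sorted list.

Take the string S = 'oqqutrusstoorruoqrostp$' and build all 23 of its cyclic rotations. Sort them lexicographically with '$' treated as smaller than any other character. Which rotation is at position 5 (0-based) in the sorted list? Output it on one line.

Answer: ostp$oqqutrusstoorruoqr

Derivation:
All 23 rotations (rotation i = S[i:]+S[:i]):
  rot[0] = oqqutrusstoorruoqrostp$
  rot[1] = qqutrusstoorruoqrostp$o
  rot[2] = qutrusstoorruoqrostp$oq
  rot[3] = utrusstoorruoqrostp$oqq
  rot[4] = trusstoorruoqrostp$oqqu
  rot[5] = russtoorruoqrostp$oqqut
  rot[6] = usstoorruoqrostp$oqqutr
  rot[7] = sstoorruoqrostp$oqqutru
  rot[8] = stoorruoqrostp$oqqutrus
  rot[9] = toorruoqrostp$oqqutruss
  rot[10] = oorruoqrostp$oqqutrusst
  rot[11] = orruoqrostp$oqqutrussto
  rot[12] = rruoqrostp$oqqutrusstoo
  rot[13] = ruoqrostp$oqqutrusstoor
  rot[14] = uoqrostp$oqqutrusstoorr
  rot[15] = oqrostp$oqqutrusstoorru
  rot[16] = qrostp$oqqutrusstoorruo
  rot[17] = rostp$oqqutrusstoorruoq
  rot[18] = ostp$oqqutrusstoorruoqr
  rot[19] = stp$oqqutrusstoorruoqro
  rot[20] = tp$oqqutrusstoorruoqros
  rot[21] = p$oqqutrusstoorruoqrost
  rot[22] = $oqqutrusstoorruoqrostp
Sorted (with $ < everything):
  sorted[0] = $oqqutrusstoorruoqrostp
  sorted[1] = oorruoqrostp$oqqutrusst
  sorted[2] = oqqutrusstoorruoqrostp$
  sorted[3] = oqrostp$oqqutrusstoorru
  sorted[4] = orruoqrostp$oqqutrussto
  sorted[5] = ostp$oqqutrusstoorruoqr
  sorted[6] = p$oqqutrusstoorruoqrost
  sorted[7] = qqutrusstoorruoqrostp$o
  sorted[8] = qrostp$oqqutrusstoorruo
  sorted[9] = qutrusstoorruoqrostp$oq
  sorted[10] = rostp$oqqutrusstoorruoq
  sorted[11] = rruoqrostp$oqqutrusstoo
  sorted[12] = ruoqrostp$oqqutrusstoor
  sorted[13] = russtoorruoqrostp$oqqut
  sorted[14] = sstoorruoqrostp$oqqutru
  sorted[15] = stoorruoqrostp$oqqutrus
  sorted[16] = stp$oqqutrusstoorruoqro
  sorted[17] = toorruoqrostp$oqqutruss
  sorted[18] = tp$oqqutrusstoorruoqros
  sorted[19] = trusstoorruoqrostp$oqqu
  sorted[20] = uoqrostp$oqqutrusstoorr
  sorted[21] = usstoorruoqrostp$oqqutr
  sorted[22] = utrusstoorruoqrostp$oqq
sorted[5] = ostp$oqqutrusstoorruoqr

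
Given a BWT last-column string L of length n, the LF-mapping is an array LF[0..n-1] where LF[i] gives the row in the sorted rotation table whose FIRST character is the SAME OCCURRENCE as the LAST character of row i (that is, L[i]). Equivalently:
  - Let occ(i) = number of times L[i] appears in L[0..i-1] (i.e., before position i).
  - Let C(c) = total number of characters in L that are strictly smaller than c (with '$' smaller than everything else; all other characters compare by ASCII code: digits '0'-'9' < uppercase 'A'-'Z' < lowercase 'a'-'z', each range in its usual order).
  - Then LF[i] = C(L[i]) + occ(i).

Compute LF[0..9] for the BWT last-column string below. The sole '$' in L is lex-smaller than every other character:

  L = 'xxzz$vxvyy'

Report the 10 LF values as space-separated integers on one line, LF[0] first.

Char counts: '$':1, 'v':2, 'x':3, 'y':2, 'z':2
C (first-col start): C('$')=0, C('v')=1, C('x')=3, C('y')=6, C('z')=8
L[0]='x': occ=0, LF[0]=C('x')+0=3+0=3
L[1]='x': occ=1, LF[1]=C('x')+1=3+1=4
L[2]='z': occ=0, LF[2]=C('z')+0=8+0=8
L[3]='z': occ=1, LF[3]=C('z')+1=8+1=9
L[4]='$': occ=0, LF[4]=C('$')+0=0+0=0
L[5]='v': occ=0, LF[5]=C('v')+0=1+0=1
L[6]='x': occ=2, LF[6]=C('x')+2=3+2=5
L[7]='v': occ=1, LF[7]=C('v')+1=1+1=2
L[8]='y': occ=0, LF[8]=C('y')+0=6+0=6
L[9]='y': occ=1, LF[9]=C('y')+1=6+1=7

Answer: 3 4 8 9 0 1 5 2 6 7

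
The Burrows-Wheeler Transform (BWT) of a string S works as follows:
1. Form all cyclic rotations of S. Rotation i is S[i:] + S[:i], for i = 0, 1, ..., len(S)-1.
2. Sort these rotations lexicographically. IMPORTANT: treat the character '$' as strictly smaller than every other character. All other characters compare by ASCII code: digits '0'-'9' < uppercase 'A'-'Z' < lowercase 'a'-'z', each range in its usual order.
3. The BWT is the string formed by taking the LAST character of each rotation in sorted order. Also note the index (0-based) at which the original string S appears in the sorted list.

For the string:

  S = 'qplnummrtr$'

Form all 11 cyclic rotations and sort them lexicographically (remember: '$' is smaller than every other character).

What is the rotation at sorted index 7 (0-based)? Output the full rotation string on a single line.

All 11 rotations (rotation i = S[i:]+S[:i]):
  rot[0] = qplnummrtr$
  rot[1] = plnummrtr$q
  rot[2] = lnummrtr$qp
  rot[3] = nummrtr$qpl
  rot[4] = ummrtr$qpln
  rot[5] = mmrtr$qplnu
  rot[6] = mrtr$qplnum
  rot[7] = rtr$qplnumm
  rot[8] = tr$qplnummr
  rot[9] = r$qplnummrt
  rot[10] = $qplnummrtr
Sorted (with $ < everything):
  sorted[0] = $qplnummrtr
  sorted[1] = lnummrtr$qp
  sorted[2] = mmrtr$qplnu
  sorted[3] = mrtr$qplnum
  sorted[4] = nummrtr$qpl
  sorted[5] = plnummrtr$q
  sorted[6] = qplnummrtr$
  sorted[7] = r$qplnummrt
  sorted[8] = rtr$qplnumm
  sorted[9] = tr$qplnummr
  sorted[10] = ummrtr$qpln
sorted[7] = r$qplnummrt

Answer: r$qplnummrt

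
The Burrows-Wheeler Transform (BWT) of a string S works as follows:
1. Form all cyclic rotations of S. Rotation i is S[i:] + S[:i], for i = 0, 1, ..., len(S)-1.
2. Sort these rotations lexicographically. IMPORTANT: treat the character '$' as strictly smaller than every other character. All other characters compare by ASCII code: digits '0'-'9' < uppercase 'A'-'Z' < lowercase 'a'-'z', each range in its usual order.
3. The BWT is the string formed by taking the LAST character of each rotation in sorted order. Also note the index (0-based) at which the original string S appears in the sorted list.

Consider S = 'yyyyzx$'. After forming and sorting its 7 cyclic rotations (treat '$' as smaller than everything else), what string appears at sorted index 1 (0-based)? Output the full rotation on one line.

Answer: x$yyyyz

Derivation:
All 7 rotations (rotation i = S[i:]+S[:i]):
  rot[0] = yyyyzx$
  rot[1] = yyyzx$y
  rot[2] = yyzx$yy
  rot[3] = yzx$yyy
  rot[4] = zx$yyyy
  rot[5] = x$yyyyz
  rot[6] = $yyyyzx
Sorted (with $ < everything):
  sorted[0] = $yyyyzx
  sorted[1] = x$yyyyz
  sorted[2] = yyyyzx$
  sorted[3] = yyyzx$y
  sorted[4] = yyzx$yy
  sorted[5] = yzx$yyy
  sorted[6] = zx$yyyy
sorted[1] = x$yyyyz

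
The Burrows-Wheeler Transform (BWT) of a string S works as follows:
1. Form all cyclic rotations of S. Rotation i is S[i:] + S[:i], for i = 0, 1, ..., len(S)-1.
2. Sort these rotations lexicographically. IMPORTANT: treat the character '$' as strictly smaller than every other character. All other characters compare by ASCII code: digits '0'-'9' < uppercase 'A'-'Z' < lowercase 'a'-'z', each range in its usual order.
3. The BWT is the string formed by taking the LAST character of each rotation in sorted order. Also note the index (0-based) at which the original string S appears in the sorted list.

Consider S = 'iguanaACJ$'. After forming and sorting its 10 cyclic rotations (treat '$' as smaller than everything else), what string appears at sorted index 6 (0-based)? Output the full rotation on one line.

Answer: guanaACJ$i

Derivation:
All 10 rotations (rotation i = S[i:]+S[:i]):
  rot[0] = iguanaACJ$
  rot[1] = guanaACJ$i
  rot[2] = uanaACJ$ig
  rot[3] = anaACJ$igu
  rot[4] = naACJ$igua
  rot[5] = aACJ$iguan
  rot[6] = ACJ$iguana
  rot[7] = CJ$iguanaA
  rot[8] = J$iguanaAC
  rot[9] = $iguanaACJ
Sorted (with $ < everything):
  sorted[0] = $iguanaACJ
  sorted[1] = ACJ$iguana
  sorted[2] = CJ$iguanaA
  sorted[3] = J$iguanaAC
  sorted[4] = aACJ$iguan
  sorted[5] = anaACJ$igu
  sorted[6] = guanaACJ$i
  sorted[7] = iguanaACJ$
  sorted[8] = naACJ$igua
  sorted[9] = uanaACJ$ig
sorted[6] = guanaACJ$i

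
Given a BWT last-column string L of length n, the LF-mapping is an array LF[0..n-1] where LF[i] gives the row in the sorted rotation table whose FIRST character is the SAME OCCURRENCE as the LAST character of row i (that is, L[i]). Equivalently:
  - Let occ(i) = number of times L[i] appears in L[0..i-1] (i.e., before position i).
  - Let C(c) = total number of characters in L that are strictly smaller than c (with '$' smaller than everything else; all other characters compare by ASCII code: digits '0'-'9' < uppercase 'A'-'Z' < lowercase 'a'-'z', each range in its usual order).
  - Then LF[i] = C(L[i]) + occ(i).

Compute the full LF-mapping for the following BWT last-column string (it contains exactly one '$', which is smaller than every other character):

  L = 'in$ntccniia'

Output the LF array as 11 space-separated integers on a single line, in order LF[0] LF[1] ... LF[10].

Answer: 4 7 0 8 10 2 3 9 5 6 1

Derivation:
Char counts: '$':1, 'a':1, 'c':2, 'i':3, 'n':3, 't':1
C (first-col start): C('$')=0, C('a')=1, C('c')=2, C('i')=4, C('n')=7, C('t')=10
L[0]='i': occ=0, LF[0]=C('i')+0=4+0=4
L[1]='n': occ=0, LF[1]=C('n')+0=7+0=7
L[2]='$': occ=0, LF[2]=C('$')+0=0+0=0
L[3]='n': occ=1, LF[3]=C('n')+1=7+1=8
L[4]='t': occ=0, LF[4]=C('t')+0=10+0=10
L[5]='c': occ=0, LF[5]=C('c')+0=2+0=2
L[6]='c': occ=1, LF[6]=C('c')+1=2+1=3
L[7]='n': occ=2, LF[7]=C('n')+2=7+2=9
L[8]='i': occ=1, LF[8]=C('i')+1=4+1=5
L[9]='i': occ=2, LF[9]=C('i')+2=4+2=6
L[10]='a': occ=0, LF[10]=C('a')+0=1+0=1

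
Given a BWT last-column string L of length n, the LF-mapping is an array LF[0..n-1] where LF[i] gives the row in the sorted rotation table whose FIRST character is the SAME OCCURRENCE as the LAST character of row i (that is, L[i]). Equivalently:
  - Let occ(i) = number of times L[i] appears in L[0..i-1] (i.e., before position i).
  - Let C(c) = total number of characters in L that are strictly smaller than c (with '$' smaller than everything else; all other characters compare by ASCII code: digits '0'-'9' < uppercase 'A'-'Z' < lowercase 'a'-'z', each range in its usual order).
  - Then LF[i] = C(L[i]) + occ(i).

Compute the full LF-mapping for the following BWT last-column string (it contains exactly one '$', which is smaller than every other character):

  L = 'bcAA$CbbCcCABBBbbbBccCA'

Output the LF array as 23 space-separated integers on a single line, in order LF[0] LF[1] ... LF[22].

Answer: 13 19 1 2 0 9 14 15 10 20 11 3 5 6 7 16 17 18 8 21 22 12 4

Derivation:
Char counts: '$':1, 'A':4, 'B':4, 'C':4, 'b':6, 'c':4
C (first-col start): C('$')=0, C('A')=1, C('B')=5, C('C')=9, C('b')=13, C('c')=19
L[0]='b': occ=0, LF[0]=C('b')+0=13+0=13
L[1]='c': occ=0, LF[1]=C('c')+0=19+0=19
L[2]='A': occ=0, LF[2]=C('A')+0=1+0=1
L[3]='A': occ=1, LF[3]=C('A')+1=1+1=2
L[4]='$': occ=0, LF[4]=C('$')+0=0+0=0
L[5]='C': occ=0, LF[5]=C('C')+0=9+0=9
L[6]='b': occ=1, LF[6]=C('b')+1=13+1=14
L[7]='b': occ=2, LF[7]=C('b')+2=13+2=15
L[8]='C': occ=1, LF[8]=C('C')+1=9+1=10
L[9]='c': occ=1, LF[9]=C('c')+1=19+1=20
L[10]='C': occ=2, LF[10]=C('C')+2=9+2=11
L[11]='A': occ=2, LF[11]=C('A')+2=1+2=3
L[12]='B': occ=0, LF[12]=C('B')+0=5+0=5
L[13]='B': occ=1, LF[13]=C('B')+1=5+1=6
L[14]='B': occ=2, LF[14]=C('B')+2=5+2=7
L[15]='b': occ=3, LF[15]=C('b')+3=13+3=16
L[16]='b': occ=4, LF[16]=C('b')+4=13+4=17
L[17]='b': occ=5, LF[17]=C('b')+5=13+5=18
L[18]='B': occ=3, LF[18]=C('B')+3=5+3=8
L[19]='c': occ=2, LF[19]=C('c')+2=19+2=21
L[20]='c': occ=3, LF[20]=C('c')+3=19+3=22
L[21]='C': occ=3, LF[21]=C('C')+3=9+3=12
L[22]='A': occ=3, LF[22]=C('A')+3=1+3=4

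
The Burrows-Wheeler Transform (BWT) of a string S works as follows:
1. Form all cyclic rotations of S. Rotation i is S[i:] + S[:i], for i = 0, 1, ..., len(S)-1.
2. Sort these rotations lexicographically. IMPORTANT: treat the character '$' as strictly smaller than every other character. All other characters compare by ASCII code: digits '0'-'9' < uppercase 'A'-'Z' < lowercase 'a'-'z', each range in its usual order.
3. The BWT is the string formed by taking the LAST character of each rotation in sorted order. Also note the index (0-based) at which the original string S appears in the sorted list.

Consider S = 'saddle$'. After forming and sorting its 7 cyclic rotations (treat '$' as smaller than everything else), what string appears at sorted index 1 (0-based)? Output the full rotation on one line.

Answer: addle$s

Derivation:
All 7 rotations (rotation i = S[i:]+S[:i]):
  rot[0] = saddle$
  rot[1] = addle$s
  rot[2] = ddle$sa
  rot[3] = dle$sad
  rot[4] = le$sadd
  rot[5] = e$saddl
  rot[6] = $saddle
Sorted (with $ < everything):
  sorted[0] = $saddle
  sorted[1] = addle$s
  sorted[2] = ddle$sa
  sorted[3] = dle$sad
  sorted[4] = e$saddl
  sorted[5] = le$sadd
  sorted[6] = saddle$
sorted[1] = addle$s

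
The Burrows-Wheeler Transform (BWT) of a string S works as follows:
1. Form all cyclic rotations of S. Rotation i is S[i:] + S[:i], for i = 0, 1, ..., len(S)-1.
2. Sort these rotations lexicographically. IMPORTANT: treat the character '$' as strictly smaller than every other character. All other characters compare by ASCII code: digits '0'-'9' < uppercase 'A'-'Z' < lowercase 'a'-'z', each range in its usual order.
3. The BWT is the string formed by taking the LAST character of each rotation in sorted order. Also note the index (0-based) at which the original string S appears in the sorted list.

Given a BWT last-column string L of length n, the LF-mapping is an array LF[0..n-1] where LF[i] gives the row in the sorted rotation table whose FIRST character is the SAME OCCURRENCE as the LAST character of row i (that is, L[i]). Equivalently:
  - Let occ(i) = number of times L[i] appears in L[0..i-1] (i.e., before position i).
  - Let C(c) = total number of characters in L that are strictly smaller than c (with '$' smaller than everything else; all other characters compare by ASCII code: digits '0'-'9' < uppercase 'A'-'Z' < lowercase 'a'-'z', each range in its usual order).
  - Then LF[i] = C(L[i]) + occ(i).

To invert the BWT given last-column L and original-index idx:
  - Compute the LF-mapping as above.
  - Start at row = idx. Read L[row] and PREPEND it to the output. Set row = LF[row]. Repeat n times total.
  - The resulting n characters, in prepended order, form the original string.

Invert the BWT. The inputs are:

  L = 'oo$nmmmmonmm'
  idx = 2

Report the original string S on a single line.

Answer: mmommnmmono$

Derivation:
LF mapping: 9 10 0 7 1 2 3 4 11 8 5 6
Walk LF starting at row 2, prepending L[row]:
  step 1: row=2, L[2]='$', prepend. Next row=LF[2]=0
  step 2: row=0, L[0]='o', prepend. Next row=LF[0]=9
  step 3: row=9, L[9]='n', prepend. Next row=LF[9]=8
  step 4: row=8, L[8]='o', prepend. Next row=LF[8]=11
  step 5: row=11, L[11]='m', prepend. Next row=LF[11]=6
  step 6: row=6, L[6]='m', prepend. Next row=LF[6]=3
  step 7: row=3, L[3]='n', prepend. Next row=LF[3]=7
  step 8: row=7, L[7]='m', prepend. Next row=LF[7]=4
  step 9: row=4, L[4]='m', prepend. Next row=LF[4]=1
  step 10: row=1, L[1]='o', prepend. Next row=LF[1]=10
  step 11: row=10, L[10]='m', prepend. Next row=LF[10]=5
  step 12: row=5, L[5]='m', prepend. Next row=LF[5]=2
Reversed output: mmommnmmono$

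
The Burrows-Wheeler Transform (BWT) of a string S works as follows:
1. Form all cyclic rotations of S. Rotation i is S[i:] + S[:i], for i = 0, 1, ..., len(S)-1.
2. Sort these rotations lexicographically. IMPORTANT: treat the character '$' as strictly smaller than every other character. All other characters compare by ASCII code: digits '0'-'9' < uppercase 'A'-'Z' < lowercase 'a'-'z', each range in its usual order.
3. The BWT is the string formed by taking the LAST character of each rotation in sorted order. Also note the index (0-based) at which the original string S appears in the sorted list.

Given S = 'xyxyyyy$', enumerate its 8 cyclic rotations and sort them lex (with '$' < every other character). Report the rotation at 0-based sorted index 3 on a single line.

Answer: y$xyxyyy

Derivation:
All 8 rotations (rotation i = S[i:]+S[:i]):
  rot[0] = xyxyyyy$
  rot[1] = yxyyyy$x
  rot[2] = xyyyy$xy
  rot[3] = yyyy$xyx
  rot[4] = yyy$xyxy
  rot[5] = yy$xyxyy
  rot[6] = y$xyxyyy
  rot[7] = $xyxyyyy
Sorted (with $ < everything):
  sorted[0] = $xyxyyyy
  sorted[1] = xyxyyyy$
  sorted[2] = xyyyy$xy
  sorted[3] = y$xyxyyy
  sorted[4] = yxyyyy$x
  sorted[5] = yy$xyxyy
  sorted[6] = yyy$xyxy
  sorted[7] = yyyy$xyx
sorted[3] = y$xyxyyy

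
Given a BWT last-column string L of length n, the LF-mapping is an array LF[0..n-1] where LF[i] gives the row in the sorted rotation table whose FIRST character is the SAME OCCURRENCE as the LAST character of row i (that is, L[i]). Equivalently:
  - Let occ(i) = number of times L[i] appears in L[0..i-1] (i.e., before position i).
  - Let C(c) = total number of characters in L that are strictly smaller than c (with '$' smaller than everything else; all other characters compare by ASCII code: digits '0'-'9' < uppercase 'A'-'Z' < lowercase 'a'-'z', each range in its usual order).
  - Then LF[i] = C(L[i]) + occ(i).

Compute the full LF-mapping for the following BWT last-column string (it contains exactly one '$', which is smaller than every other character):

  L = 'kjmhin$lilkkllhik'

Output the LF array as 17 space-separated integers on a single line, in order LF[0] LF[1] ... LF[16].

Answer: 7 6 15 1 3 16 0 11 4 12 8 9 13 14 2 5 10

Derivation:
Char counts: '$':1, 'h':2, 'i':3, 'j':1, 'k':4, 'l':4, 'm':1, 'n':1
C (first-col start): C('$')=0, C('h')=1, C('i')=3, C('j')=6, C('k')=7, C('l')=11, C('m')=15, C('n')=16
L[0]='k': occ=0, LF[0]=C('k')+0=7+0=7
L[1]='j': occ=0, LF[1]=C('j')+0=6+0=6
L[2]='m': occ=0, LF[2]=C('m')+0=15+0=15
L[3]='h': occ=0, LF[3]=C('h')+0=1+0=1
L[4]='i': occ=0, LF[4]=C('i')+0=3+0=3
L[5]='n': occ=0, LF[5]=C('n')+0=16+0=16
L[6]='$': occ=0, LF[6]=C('$')+0=0+0=0
L[7]='l': occ=0, LF[7]=C('l')+0=11+0=11
L[8]='i': occ=1, LF[8]=C('i')+1=3+1=4
L[9]='l': occ=1, LF[9]=C('l')+1=11+1=12
L[10]='k': occ=1, LF[10]=C('k')+1=7+1=8
L[11]='k': occ=2, LF[11]=C('k')+2=7+2=9
L[12]='l': occ=2, LF[12]=C('l')+2=11+2=13
L[13]='l': occ=3, LF[13]=C('l')+3=11+3=14
L[14]='h': occ=1, LF[14]=C('h')+1=1+1=2
L[15]='i': occ=2, LF[15]=C('i')+2=3+2=5
L[16]='k': occ=3, LF[16]=C('k')+3=7+3=10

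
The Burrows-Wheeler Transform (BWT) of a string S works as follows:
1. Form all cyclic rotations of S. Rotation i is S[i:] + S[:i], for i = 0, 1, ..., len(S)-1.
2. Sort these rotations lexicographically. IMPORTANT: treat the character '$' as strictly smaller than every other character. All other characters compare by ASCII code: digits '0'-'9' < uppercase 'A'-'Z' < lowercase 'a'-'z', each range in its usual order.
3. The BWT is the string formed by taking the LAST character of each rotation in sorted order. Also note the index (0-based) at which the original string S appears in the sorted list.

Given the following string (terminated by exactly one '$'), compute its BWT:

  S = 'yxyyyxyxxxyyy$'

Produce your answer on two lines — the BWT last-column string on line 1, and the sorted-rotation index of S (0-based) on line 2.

All 14 rotations (rotation i = S[i:]+S[:i]):
  rot[0] = yxyyyxyxxxyyy$
  rot[1] = xyyyxyxxxyyy$y
  rot[2] = yyyxyxxxyyy$yx
  rot[3] = yyxyxxxyyy$yxy
  rot[4] = yxyxxxyyy$yxyy
  rot[5] = xyxxxyyy$yxyyy
  rot[6] = yxxxyyy$yxyyyx
  rot[7] = xxxyyy$yxyyyxy
  rot[8] = xxyyy$yxyyyxyx
  rot[9] = xyyy$yxyyyxyxx
  rot[10] = yyy$yxyyyxyxxx
  rot[11] = yy$yxyyyxyxxxy
  rot[12] = y$yxyyyxyxxxyy
  rot[13] = $yxyyyxyxxxyyy
Sorted (with $ < everything):
  sorted[0] = $yxyyyxyxxxyyy  (last char: 'y')
  sorted[1] = xxxyyy$yxyyyxy  (last char: 'y')
  sorted[2] = xxyyy$yxyyyxyx  (last char: 'x')
  sorted[3] = xyxxxyyy$yxyyy  (last char: 'y')
  sorted[4] = xyyy$yxyyyxyxx  (last char: 'x')
  sorted[5] = xyyyxyxxxyyy$y  (last char: 'y')
  sorted[6] = y$yxyyyxyxxxyy  (last char: 'y')
  sorted[7] = yxxxyyy$yxyyyx  (last char: 'x')
  sorted[8] = yxyxxxyyy$yxyy  (last char: 'y')
  sorted[9] = yxyyyxyxxxyyy$  (last char: '$')
  sorted[10] = yy$yxyyyxyxxxy  (last char: 'y')
  sorted[11] = yyxyxxxyyy$yxy  (last char: 'y')
  sorted[12] = yyy$yxyyyxyxxx  (last char: 'x')
  sorted[13] = yyyxyxxxyyy$yx  (last char: 'x')
Last column: yyxyxyyxy$yyxx
Original string S is at sorted index 9

Answer: yyxyxyyxy$yyxx
9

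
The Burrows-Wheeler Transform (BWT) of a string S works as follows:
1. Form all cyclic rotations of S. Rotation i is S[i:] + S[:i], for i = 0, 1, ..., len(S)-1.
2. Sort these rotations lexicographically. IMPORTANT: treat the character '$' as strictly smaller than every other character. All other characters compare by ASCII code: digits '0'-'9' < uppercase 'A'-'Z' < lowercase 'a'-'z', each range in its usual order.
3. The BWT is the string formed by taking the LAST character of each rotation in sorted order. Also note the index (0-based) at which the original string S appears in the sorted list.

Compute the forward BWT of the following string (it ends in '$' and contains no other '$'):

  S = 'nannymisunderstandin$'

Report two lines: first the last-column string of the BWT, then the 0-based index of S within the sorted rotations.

Answer: ntnnnddmyi$uaanerissn
10

Derivation:
All 21 rotations (rotation i = S[i:]+S[:i]):
  rot[0] = nannymisunderstandin$
  rot[1] = annymisunderstandin$n
  rot[2] = nnymisunderstandin$na
  rot[3] = nymisunderstandin$nan
  rot[4] = ymisunderstandin$nann
  rot[5] = misunderstandin$nanny
  rot[6] = isunderstandin$nannym
  rot[7] = sunderstandin$nannymi
  rot[8] = understandin$nannymis
  rot[9] = nderstandin$nannymisu
  rot[10] = derstandin$nannymisun
  rot[11] = erstandin$nannymisund
  rot[12] = rstandin$nannymisunde
  rot[13] = standin$nannymisunder
  rot[14] = tandin$nannymisunders
  rot[15] = andin$nannymisunderst
  rot[16] = ndin$nannymisundersta
  rot[17] = din$nannymisunderstan
  rot[18] = in$nannymisunderstand
  rot[19] = n$nannymisunderstandi
  rot[20] = $nannymisunderstandin
Sorted (with $ < everything):
  sorted[0] = $nannymisunderstandin  (last char: 'n')
  sorted[1] = andin$nannymisunderst  (last char: 't')
  sorted[2] = annymisunderstandin$n  (last char: 'n')
  sorted[3] = derstandin$nannymisun  (last char: 'n')
  sorted[4] = din$nannymisunderstan  (last char: 'n')
  sorted[5] = erstandin$nannymisund  (last char: 'd')
  sorted[6] = in$nannymisunderstand  (last char: 'd')
  sorted[7] = isunderstandin$nannym  (last char: 'm')
  sorted[8] = misunderstandin$nanny  (last char: 'y')
  sorted[9] = n$nannymisunderstandi  (last char: 'i')
  sorted[10] = nannymisunderstandin$  (last char: '$')
  sorted[11] = nderstandin$nannymisu  (last char: 'u')
  sorted[12] = ndin$nannymisundersta  (last char: 'a')
  sorted[13] = nnymisunderstandin$na  (last char: 'a')
  sorted[14] = nymisunderstandin$nan  (last char: 'n')
  sorted[15] = rstandin$nannymisunde  (last char: 'e')
  sorted[16] = standin$nannymisunder  (last char: 'r')
  sorted[17] = sunderstandin$nannymi  (last char: 'i')
  sorted[18] = tandin$nannymisunders  (last char: 's')
  sorted[19] = understandin$nannymis  (last char: 's')
  sorted[20] = ymisunderstandin$nann  (last char: 'n')
Last column: ntnnnddmyi$uaanerissn
Original string S is at sorted index 10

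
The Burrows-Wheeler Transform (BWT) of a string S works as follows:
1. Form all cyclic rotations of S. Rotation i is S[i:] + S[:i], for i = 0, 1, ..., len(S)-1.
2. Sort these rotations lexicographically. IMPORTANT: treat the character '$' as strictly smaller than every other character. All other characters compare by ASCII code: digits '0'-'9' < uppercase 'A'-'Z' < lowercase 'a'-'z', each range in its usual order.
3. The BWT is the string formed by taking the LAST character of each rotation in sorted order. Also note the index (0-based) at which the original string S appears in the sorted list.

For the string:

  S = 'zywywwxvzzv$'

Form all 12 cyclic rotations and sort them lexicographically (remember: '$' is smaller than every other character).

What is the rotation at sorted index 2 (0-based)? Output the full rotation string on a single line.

Answer: vzzv$zywywwx

Derivation:
All 12 rotations (rotation i = S[i:]+S[:i]):
  rot[0] = zywywwxvzzv$
  rot[1] = ywywwxvzzv$z
  rot[2] = wywwxvzzv$zy
  rot[3] = ywwxvzzv$zyw
  rot[4] = wwxvzzv$zywy
  rot[5] = wxvzzv$zywyw
  rot[6] = xvzzv$zywyww
  rot[7] = vzzv$zywywwx
  rot[8] = zzv$zywywwxv
  rot[9] = zv$zywywwxvz
  rot[10] = v$zywywwxvzz
  rot[11] = $zywywwxvzzv
Sorted (with $ < everything):
  sorted[0] = $zywywwxvzzv
  sorted[1] = v$zywywwxvzz
  sorted[2] = vzzv$zywywwx
  sorted[3] = wwxvzzv$zywy
  sorted[4] = wxvzzv$zywyw
  sorted[5] = wywwxvzzv$zy
  sorted[6] = xvzzv$zywyww
  sorted[7] = ywwxvzzv$zyw
  sorted[8] = ywywwxvzzv$z
  sorted[9] = zv$zywywwxvz
  sorted[10] = zywywwxvzzv$
  sorted[11] = zzv$zywywwxv
sorted[2] = vzzv$zywywwx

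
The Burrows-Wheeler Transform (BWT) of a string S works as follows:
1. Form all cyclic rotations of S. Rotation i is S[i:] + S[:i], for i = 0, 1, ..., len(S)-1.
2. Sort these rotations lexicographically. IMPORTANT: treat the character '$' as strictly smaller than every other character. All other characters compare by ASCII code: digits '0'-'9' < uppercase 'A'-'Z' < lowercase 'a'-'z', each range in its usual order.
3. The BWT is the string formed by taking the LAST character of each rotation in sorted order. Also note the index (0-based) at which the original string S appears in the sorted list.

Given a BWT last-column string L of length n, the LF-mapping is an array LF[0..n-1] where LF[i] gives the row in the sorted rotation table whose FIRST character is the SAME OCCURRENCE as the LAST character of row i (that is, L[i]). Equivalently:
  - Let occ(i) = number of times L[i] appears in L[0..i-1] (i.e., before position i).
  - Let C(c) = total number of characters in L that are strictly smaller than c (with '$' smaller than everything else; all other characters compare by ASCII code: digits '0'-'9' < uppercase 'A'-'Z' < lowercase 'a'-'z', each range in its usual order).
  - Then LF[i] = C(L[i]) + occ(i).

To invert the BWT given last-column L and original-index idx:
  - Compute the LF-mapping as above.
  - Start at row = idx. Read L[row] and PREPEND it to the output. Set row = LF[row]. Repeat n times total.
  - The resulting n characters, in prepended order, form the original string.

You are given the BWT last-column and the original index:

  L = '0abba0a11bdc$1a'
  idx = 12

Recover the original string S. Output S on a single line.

Answer: badb01cb1a1aa0$

Derivation:
LF mapping: 1 6 10 11 7 2 8 3 4 12 14 13 0 5 9
Walk LF starting at row 12, prepending L[row]:
  step 1: row=12, L[12]='$', prepend. Next row=LF[12]=0
  step 2: row=0, L[0]='0', prepend. Next row=LF[0]=1
  step 3: row=1, L[1]='a', prepend. Next row=LF[1]=6
  step 4: row=6, L[6]='a', prepend. Next row=LF[6]=8
  step 5: row=8, L[8]='1', prepend. Next row=LF[8]=4
  step 6: row=4, L[4]='a', prepend. Next row=LF[4]=7
  step 7: row=7, L[7]='1', prepend. Next row=LF[7]=3
  step 8: row=3, L[3]='b', prepend. Next row=LF[3]=11
  step 9: row=11, L[11]='c', prepend. Next row=LF[11]=13
  step 10: row=13, L[13]='1', prepend. Next row=LF[13]=5
  step 11: row=5, L[5]='0', prepend. Next row=LF[5]=2
  step 12: row=2, L[2]='b', prepend. Next row=LF[2]=10
  step 13: row=10, L[10]='d', prepend. Next row=LF[10]=14
  step 14: row=14, L[14]='a', prepend. Next row=LF[14]=9
  step 15: row=9, L[9]='b', prepend. Next row=LF[9]=12
Reversed output: badb01cb1a1aa0$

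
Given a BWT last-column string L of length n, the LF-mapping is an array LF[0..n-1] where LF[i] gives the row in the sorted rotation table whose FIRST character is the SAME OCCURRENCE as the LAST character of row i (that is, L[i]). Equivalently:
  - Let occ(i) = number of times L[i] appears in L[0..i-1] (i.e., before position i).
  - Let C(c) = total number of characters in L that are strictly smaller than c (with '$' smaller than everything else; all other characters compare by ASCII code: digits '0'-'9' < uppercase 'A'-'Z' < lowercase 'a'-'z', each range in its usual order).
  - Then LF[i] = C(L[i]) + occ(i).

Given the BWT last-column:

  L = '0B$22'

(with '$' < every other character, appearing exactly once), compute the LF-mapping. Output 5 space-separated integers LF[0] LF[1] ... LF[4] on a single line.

Char counts: '$':1, '0':1, '2':2, 'B':1
C (first-col start): C('$')=0, C('0')=1, C('2')=2, C('B')=4
L[0]='0': occ=0, LF[0]=C('0')+0=1+0=1
L[1]='B': occ=0, LF[1]=C('B')+0=4+0=4
L[2]='$': occ=0, LF[2]=C('$')+0=0+0=0
L[3]='2': occ=0, LF[3]=C('2')+0=2+0=2
L[4]='2': occ=1, LF[4]=C('2')+1=2+1=3

Answer: 1 4 0 2 3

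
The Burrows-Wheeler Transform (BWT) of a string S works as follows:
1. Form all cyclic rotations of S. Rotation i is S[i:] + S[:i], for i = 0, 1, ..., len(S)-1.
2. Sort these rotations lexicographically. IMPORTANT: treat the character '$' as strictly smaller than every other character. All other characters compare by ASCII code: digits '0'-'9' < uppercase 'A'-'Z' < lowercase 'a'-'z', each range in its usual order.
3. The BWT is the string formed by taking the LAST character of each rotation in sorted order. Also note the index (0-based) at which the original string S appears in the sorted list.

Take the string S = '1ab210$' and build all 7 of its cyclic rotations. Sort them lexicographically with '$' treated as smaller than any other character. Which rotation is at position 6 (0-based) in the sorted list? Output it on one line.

Answer: b210$1a

Derivation:
All 7 rotations (rotation i = S[i:]+S[:i]):
  rot[0] = 1ab210$
  rot[1] = ab210$1
  rot[2] = b210$1a
  rot[3] = 210$1ab
  rot[4] = 10$1ab2
  rot[5] = 0$1ab21
  rot[6] = $1ab210
Sorted (with $ < everything):
  sorted[0] = $1ab210
  sorted[1] = 0$1ab21
  sorted[2] = 10$1ab2
  sorted[3] = 1ab210$
  sorted[4] = 210$1ab
  sorted[5] = ab210$1
  sorted[6] = b210$1a
sorted[6] = b210$1a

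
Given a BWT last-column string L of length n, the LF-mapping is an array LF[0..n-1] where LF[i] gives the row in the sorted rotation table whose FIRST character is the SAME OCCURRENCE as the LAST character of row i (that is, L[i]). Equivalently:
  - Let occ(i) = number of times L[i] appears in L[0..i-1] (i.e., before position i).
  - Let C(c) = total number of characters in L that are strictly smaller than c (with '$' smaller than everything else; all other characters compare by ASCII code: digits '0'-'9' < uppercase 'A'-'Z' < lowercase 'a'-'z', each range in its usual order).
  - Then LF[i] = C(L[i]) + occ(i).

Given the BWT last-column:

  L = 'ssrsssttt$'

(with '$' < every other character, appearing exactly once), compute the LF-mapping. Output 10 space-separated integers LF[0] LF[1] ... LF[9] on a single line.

Char counts: '$':1, 'r':1, 's':5, 't':3
C (first-col start): C('$')=0, C('r')=1, C('s')=2, C('t')=7
L[0]='s': occ=0, LF[0]=C('s')+0=2+0=2
L[1]='s': occ=1, LF[1]=C('s')+1=2+1=3
L[2]='r': occ=0, LF[2]=C('r')+0=1+0=1
L[3]='s': occ=2, LF[3]=C('s')+2=2+2=4
L[4]='s': occ=3, LF[4]=C('s')+3=2+3=5
L[5]='s': occ=4, LF[5]=C('s')+4=2+4=6
L[6]='t': occ=0, LF[6]=C('t')+0=7+0=7
L[7]='t': occ=1, LF[7]=C('t')+1=7+1=8
L[8]='t': occ=2, LF[8]=C('t')+2=7+2=9
L[9]='$': occ=0, LF[9]=C('$')+0=0+0=0

Answer: 2 3 1 4 5 6 7 8 9 0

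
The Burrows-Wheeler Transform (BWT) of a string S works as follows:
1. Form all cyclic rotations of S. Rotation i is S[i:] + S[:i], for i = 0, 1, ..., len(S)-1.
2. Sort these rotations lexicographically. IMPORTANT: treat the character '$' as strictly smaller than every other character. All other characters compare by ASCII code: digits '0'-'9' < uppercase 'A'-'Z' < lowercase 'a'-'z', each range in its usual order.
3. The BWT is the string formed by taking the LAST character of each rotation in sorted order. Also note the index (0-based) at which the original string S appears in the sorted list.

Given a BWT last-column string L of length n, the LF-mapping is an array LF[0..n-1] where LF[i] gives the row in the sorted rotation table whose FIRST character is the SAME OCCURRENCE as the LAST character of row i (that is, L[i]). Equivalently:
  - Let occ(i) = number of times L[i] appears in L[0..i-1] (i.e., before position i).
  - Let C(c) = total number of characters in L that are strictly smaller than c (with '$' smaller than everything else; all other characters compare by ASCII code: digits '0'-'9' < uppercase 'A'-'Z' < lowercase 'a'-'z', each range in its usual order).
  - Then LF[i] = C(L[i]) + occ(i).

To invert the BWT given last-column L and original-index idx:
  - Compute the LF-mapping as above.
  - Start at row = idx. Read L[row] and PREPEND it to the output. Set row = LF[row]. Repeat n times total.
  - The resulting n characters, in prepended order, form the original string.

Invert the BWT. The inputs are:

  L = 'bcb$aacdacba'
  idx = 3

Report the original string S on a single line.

LF mapping: 5 8 6 0 1 2 9 11 3 10 7 4
Walk LF starting at row 3, prepending L[row]:
  step 1: row=3, L[3]='$', prepend. Next row=LF[3]=0
  step 2: row=0, L[0]='b', prepend. Next row=LF[0]=5
  step 3: row=5, L[5]='a', prepend. Next row=LF[5]=2
  step 4: row=2, L[2]='b', prepend. Next row=LF[2]=6
  step 5: row=6, L[6]='c', prepend. Next row=LF[6]=9
  step 6: row=9, L[9]='c', prepend. Next row=LF[9]=10
  step 7: row=10, L[10]='b', prepend. Next row=LF[10]=7
  step 8: row=7, L[7]='d', prepend. Next row=LF[7]=11
  step 9: row=11, L[11]='a', prepend. Next row=LF[11]=4
  step 10: row=4, L[4]='a', prepend. Next row=LF[4]=1
  step 11: row=1, L[1]='c', prepend. Next row=LF[1]=8
  step 12: row=8, L[8]='a', prepend. Next row=LF[8]=3
Reversed output: acaadbccbab$

Answer: acaadbccbab$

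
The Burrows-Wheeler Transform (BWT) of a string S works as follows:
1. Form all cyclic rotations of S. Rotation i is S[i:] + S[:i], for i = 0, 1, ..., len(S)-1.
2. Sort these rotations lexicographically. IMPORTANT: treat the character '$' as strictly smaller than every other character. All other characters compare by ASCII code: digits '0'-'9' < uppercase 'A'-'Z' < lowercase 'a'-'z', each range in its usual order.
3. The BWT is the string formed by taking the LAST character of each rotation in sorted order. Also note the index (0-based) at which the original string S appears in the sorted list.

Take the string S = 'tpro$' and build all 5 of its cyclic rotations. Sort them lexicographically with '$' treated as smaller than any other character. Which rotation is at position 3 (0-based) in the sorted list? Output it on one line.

All 5 rotations (rotation i = S[i:]+S[:i]):
  rot[0] = tpro$
  rot[1] = pro$t
  rot[2] = ro$tp
  rot[3] = o$tpr
  rot[4] = $tpro
Sorted (with $ < everything):
  sorted[0] = $tpro
  sorted[1] = o$tpr
  sorted[2] = pro$t
  sorted[3] = ro$tp
  sorted[4] = tpro$
sorted[3] = ro$tp

Answer: ro$tp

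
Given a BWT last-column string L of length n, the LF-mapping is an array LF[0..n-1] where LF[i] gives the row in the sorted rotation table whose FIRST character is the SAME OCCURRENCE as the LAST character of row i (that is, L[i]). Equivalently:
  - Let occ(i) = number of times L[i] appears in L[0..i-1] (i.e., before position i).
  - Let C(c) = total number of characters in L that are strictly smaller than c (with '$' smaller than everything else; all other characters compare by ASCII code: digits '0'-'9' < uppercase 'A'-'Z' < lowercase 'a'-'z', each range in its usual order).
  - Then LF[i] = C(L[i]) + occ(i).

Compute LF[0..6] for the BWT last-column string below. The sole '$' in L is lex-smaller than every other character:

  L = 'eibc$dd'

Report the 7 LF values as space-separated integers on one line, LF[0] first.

Answer: 5 6 1 2 0 3 4

Derivation:
Char counts: '$':1, 'b':1, 'c':1, 'd':2, 'e':1, 'i':1
C (first-col start): C('$')=0, C('b')=1, C('c')=2, C('d')=3, C('e')=5, C('i')=6
L[0]='e': occ=0, LF[0]=C('e')+0=5+0=5
L[1]='i': occ=0, LF[1]=C('i')+0=6+0=6
L[2]='b': occ=0, LF[2]=C('b')+0=1+0=1
L[3]='c': occ=0, LF[3]=C('c')+0=2+0=2
L[4]='$': occ=0, LF[4]=C('$')+0=0+0=0
L[5]='d': occ=0, LF[5]=C('d')+0=3+0=3
L[6]='d': occ=1, LF[6]=C('d')+1=3+1=4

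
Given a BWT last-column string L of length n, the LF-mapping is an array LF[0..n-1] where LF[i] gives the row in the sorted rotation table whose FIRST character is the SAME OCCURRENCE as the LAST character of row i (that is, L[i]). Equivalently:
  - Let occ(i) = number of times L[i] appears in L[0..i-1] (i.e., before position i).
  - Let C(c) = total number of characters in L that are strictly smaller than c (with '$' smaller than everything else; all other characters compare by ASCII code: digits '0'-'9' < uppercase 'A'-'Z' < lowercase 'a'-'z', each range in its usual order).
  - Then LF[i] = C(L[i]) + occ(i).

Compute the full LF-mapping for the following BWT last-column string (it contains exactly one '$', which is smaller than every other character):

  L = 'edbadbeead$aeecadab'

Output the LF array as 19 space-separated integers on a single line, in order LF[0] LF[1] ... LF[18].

Char counts: '$':1, 'a':5, 'b':3, 'c':1, 'd':4, 'e':5
C (first-col start): C('$')=0, C('a')=1, C('b')=6, C('c')=9, C('d')=10, C('e')=14
L[0]='e': occ=0, LF[0]=C('e')+0=14+0=14
L[1]='d': occ=0, LF[1]=C('d')+0=10+0=10
L[2]='b': occ=0, LF[2]=C('b')+0=6+0=6
L[3]='a': occ=0, LF[3]=C('a')+0=1+0=1
L[4]='d': occ=1, LF[4]=C('d')+1=10+1=11
L[5]='b': occ=1, LF[5]=C('b')+1=6+1=7
L[6]='e': occ=1, LF[6]=C('e')+1=14+1=15
L[7]='e': occ=2, LF[7]=C('e')+2=14+2=16
L[8]='a': occ=1, LF[8]=C('a')+1=1+1=2
L[9]='d': occ=2, LF[9]=C('d')+2=10+2=12
L[10]='$': occ=0, LF[10]=C('$')+0=0+0=0
L[11]='a': occ=2, LF[11]=C('a')+2=1+2=3
L[12]='e': occ=3, LF[12]=C('e')+3=14+3=17
L[13]='e': occ=4, LF[13]=C('e')+4=14+4=18
L[14]='c': occ=0, LF[14]=C('c')+0=9+0=9
L[15]='a': occ=3, LF[15]=C('a')+3=1+3=4
L[16]='d': occ=3, LF[16]=C('d')+3=10+3=13
L[17]='a': occ=4, LF[17]=C('a')+4=1+4=5
L[18]='b': occ=2, LF[18]=C('b')+2=6+2=8

Answer: 14 10 6 1 11 7 15 16 2 12 0 3 17 18 9 4 13 5 8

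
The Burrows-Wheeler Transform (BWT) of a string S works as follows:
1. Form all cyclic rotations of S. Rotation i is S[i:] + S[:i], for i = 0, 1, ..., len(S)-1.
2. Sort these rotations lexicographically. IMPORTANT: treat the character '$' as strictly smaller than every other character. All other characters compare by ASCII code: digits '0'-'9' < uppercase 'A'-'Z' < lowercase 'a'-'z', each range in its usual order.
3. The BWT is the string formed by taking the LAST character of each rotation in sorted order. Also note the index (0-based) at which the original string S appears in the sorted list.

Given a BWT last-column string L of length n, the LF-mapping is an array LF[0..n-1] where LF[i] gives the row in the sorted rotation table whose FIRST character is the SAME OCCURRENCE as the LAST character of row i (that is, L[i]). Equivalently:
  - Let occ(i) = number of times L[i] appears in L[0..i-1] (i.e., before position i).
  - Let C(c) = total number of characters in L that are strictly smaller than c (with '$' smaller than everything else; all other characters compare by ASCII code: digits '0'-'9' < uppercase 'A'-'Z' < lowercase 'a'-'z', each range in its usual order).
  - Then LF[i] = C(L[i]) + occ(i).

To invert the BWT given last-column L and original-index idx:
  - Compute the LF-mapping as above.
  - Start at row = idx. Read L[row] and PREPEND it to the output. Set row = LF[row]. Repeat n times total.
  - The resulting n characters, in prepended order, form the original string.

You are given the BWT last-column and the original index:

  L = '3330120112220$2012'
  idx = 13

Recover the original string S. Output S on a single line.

LF mapping: 15 16 17 1 5 9 2 6 7 10 11 12 3 0 13 4 8 14
Walk LF starting at row 13, prepending L[row]:
  step 1: row=13, L[13]='$', prepend. Next row=LF[13]=0
  step 2: row=0, L[0]='3', prepend. Next row=LF[0]=15
  step 3: row=15, L[15]='0', prepend. Next row=LF[15]=4
  step 4: row=4, L[4]='1', prepend. Next row=LF[4]=5
  step 5: row=5, L[5]='2', prepend. Next row=LF[5]=9
  step 6: row=9, L[9]='2', prepend. Next row=LF[9]=10
  step 7: row=10, L[10]='2', prepend. Next row=LF[10]=11
  step 8: row=11, L[11]='2', prepend. Next row=LF[11]=12
  step 9: row=12, L[12]='0', prepend. Next row=LF[12]=3
  step 10: row=3, L[3]='0', prepend. Next row=LF[3]=1
  step 11: row=1, L[1]='3', prepend. Next row=LF[1]=16
  step 12: row=16, L[16]='1', prepend. Next row=LF[16]=8
  step 13: row=8, L[8]='1', prepend. Next row=LF[8]=7
  step 14: row=7, L[7]='1', prepend. Next row=LF[7]=6
  step 15: row=6, L[6]='0', prepend. Next row=LF[6]=2
  step 16: row=2, L[2]='3', prepend. Next row=LF[2]=17
  step 17: row=17, L[17]='2', prepend. Next row=LF[17]=14
  step 18: row=14, L[14]='2', prepend. Next row=LF[14]=13
Reversed output: 22301113002222103$

Answer: 22301113002222103$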